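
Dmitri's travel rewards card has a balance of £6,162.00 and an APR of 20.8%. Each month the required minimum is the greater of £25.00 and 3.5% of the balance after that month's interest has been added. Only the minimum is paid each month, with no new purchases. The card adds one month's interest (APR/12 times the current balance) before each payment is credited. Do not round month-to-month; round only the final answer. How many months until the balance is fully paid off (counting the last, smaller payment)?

Monthly rate r = 20.8%/12 = 1.73333% = 0.0173333.
While 3.5% of the post-interest balance exceeds £25.00, each month B ← (B·(1+r))·(1 − 0.035), i.e. B shrinks by the factor (1+r)·0.965 = 0.98173.
This holds for months 1–118. Entering month 119 the balance is £699.22; 3.5% of the post-interest balance is now below £25.00, so the flat £25.00 minimum applies from here.
From month 119 a fixed £25.00 at rate r clears £699.22 in 39 more payments. Total: 118 + 39 = 157 months.

157 months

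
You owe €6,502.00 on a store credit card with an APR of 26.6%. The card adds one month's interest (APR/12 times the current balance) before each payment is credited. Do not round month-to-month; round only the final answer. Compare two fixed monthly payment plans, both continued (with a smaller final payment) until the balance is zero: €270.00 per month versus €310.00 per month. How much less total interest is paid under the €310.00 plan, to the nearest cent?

Monthly rate r = 26.6%/12 = 2.21667% = 0.0221667.
At €270.00/mo: n = ⌈−ln(1 − rB₀/P)/ln(1+r)⌉ = 35 payments (last €218.66); total interest = total paid − €6,502.00 = €2,896.66.
At €310.00/mo: 29 payments (last €162.97); total interest €2,340.97.
Interest saved = €2,896.66 − €2,340.97 = €555.69.

€555.69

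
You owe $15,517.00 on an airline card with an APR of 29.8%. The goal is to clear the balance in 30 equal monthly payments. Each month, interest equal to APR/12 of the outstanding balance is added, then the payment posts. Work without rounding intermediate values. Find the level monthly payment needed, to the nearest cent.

$739.72

Monthly rate r = 29.8%/12 = 2.48333% = 0.0248333.
Level-payment amortization: P = B₀·r / (1 − (1+r)^(−n)) = 15517.00·0.0248333 / (1 − 1.02483^(−30)).
Denominator 1 − (1+r)^(−30) = 0.520925869.
P = 385.339 / 0.520925869 ≈ 739.72.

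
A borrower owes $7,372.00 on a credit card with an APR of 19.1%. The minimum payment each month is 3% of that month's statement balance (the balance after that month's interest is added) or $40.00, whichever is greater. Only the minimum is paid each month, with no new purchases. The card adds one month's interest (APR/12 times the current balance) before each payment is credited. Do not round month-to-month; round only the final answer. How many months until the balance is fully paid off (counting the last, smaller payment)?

Monthly rate r = 19.1%/12 = 1.59167% = 0.0159167.
While 3% of the post-interest balance exceeds $40.00, each month B ← (B·(1+r))·(1 − 0.03), i.e. B shrinks by the factor (1+r)·0.97 = 0.98544.
This holds for months 1–118. Entering month 119 the balance is $1,305.88; 3% of the post-interest balance is now below $40.00, so the flat $40.00 minimum applies from here.
From month 119 a fixed $40.00 at rate r clears $1,305.88 in 47 more payments. Total: 118 + 47 = 165 months.

165 months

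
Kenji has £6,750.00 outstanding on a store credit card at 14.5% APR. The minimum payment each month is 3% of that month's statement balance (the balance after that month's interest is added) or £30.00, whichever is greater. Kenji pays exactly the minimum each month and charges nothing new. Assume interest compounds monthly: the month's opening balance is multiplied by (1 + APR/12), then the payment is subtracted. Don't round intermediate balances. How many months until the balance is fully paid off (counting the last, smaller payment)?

147 months

Monthly rate r = 14.5%/12 = 1.20833% = 0.0120833.
While 3% of the post-interest balance exceeds £30.00, each month B ← (B·(1+r))·(1 − 0.03), i.e. B shrinks by the factor (1+r)·0.97 = 0.98172.
This holds for months 1–105. Entering month 106 the balance is £972.85; 3% of the post-interest balance is now below £30.00, so the flat £30.00 minimum applies from here.
From month 106 a fixed £30.00 at rate r clears £972.85 in 42 more payments. Total: 105 + 42 = 147 months.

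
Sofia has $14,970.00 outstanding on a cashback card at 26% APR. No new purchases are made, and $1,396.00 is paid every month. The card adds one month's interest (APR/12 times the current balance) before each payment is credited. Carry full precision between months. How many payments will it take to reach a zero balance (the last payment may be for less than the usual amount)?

13 payments

Monthly rate r = 26%/12 = 2.16667% = 0.0216667.
Recurrence: B ← B·(1+r) − $1,396.00.
Month 1: interest $324.35; balance after payment $13,898.35.
Month 2: interest $301.13; balance after payment $12,803.48.
Closed form: n = −ln(1 − rB₀/P)/ln(1+r) = −ln(0.76766)/ln(1.02167) ≈ 12.335, so the balance reaches zero during payment 13.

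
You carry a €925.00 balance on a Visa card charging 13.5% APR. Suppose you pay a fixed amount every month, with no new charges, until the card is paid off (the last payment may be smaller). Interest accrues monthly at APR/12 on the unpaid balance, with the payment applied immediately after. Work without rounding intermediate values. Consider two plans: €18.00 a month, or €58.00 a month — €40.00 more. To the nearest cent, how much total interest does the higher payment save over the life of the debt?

€363.38

Monthly rate r = 13.5%/12 = 1.125% = 0.01125.
At €18.00/mo: n = ⌈−ln(1 − rB₀/P)/ln(1+r)⌉ = 78 payments (last €2.64); total interest = total paid − €925.00 = €463.64.
At €58.00/mo: 18 payments (last €39.26); total interest €100.26.
Interest saved = €463.64 − €100.26 = €363.38.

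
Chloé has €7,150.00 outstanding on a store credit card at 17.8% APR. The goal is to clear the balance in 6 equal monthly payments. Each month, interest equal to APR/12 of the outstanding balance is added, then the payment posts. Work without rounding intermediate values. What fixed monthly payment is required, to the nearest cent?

€1,254.29

Monthly rate r = 17.8%/12 = 1.48333% = 0.0148333.
Level-payment amortization: P = B₀·r / (1 − (1+r)^(−n)) = 7150.00·0.0148333 / (1 − 1.01483^(−6)).
Denominator 1 − (1+r)^(−6) = 0.0845562626.
P = 106.058 / 0.0845562626 ≈ 1254.29.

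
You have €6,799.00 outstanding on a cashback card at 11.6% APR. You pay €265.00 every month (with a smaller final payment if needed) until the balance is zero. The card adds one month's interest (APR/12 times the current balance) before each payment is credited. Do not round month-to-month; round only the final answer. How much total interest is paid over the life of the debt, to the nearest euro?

€1,053

Monthly rate r = 11.6%/12 = 0.966667% = 0.00966667.
Payoff takes n = ⌈−ln(1 − rB₀/P)/ln(1+r)⌉ = ⌈29.629⌉ = 30 payments; the last is €166.96.
Total paid = 29·€265.00 + €166.96 = €7,851.96.
Total interest = total paid − principal = €7,851.96 − €6,799.00 = €1,052.96.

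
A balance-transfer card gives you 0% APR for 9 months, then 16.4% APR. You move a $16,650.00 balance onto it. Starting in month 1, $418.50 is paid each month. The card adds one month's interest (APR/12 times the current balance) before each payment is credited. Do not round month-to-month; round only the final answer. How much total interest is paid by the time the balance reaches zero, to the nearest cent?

Promo months 1–9 at r₀ = 0%/12 = 0; months 10+ at r₁ = 16.4%/12 = 0.0136667.
After month 9 (no interest yet): B = $16,650.00 − 9·$418.50 = $12,883.50.
Then at r₁ with $418.50/mo: n₂ = −ln(1 − r₁·B/P)/ln(1+r₁) ≈ 40.22 → 41 more payments.
Total paid = 49·$418.50 + $93.53 = $20,600.03; interest = $20,600.03 − $16,650.00 = $3,950.03.

$3,950.03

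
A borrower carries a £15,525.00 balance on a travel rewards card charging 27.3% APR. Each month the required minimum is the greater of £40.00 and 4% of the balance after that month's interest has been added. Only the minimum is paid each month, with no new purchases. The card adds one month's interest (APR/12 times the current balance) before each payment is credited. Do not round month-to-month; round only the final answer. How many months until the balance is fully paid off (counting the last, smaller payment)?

Monthly rate r = 27.3%/12 = 2.275% = 0.02275.
While 4% of the post-interest balance exceeds £40.00, each month B ← (B·(1+r))·(1 − 0.04), i.e. B shrinks by the factor (1+r)·0.96 = 0.98184.
This holds for months 1–151. Entering month 152 the balance is £975.39; 4% of the post-interest balance is now below £40.00, so the flat £40.00 minimum applies from here.
From month 152 a fixed £40.00 at rate r clears £975.39 in 36 more payments. Total: 151 + 36 = 187 months.

187 months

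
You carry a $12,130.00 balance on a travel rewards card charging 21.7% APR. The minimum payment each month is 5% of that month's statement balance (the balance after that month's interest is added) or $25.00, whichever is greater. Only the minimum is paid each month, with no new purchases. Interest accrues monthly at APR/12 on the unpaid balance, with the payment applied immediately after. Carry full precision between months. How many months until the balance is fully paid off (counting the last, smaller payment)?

121 months

Monthly rate r = 21.7%/12 = 1.80833% = 0.0180833.
While 5% of the post-interest balance exceeds $25.00, each month B ← (B·(1+r))·(1 − 0.05), i.e. B shrinks by the factor (1+r)·0.95 = 0.96718.
This holds for months 1–97. Entering month 98 the balance is $476.47; 5% of the post-interest balance is now below $25.00, so the flat $25.00 minimum applies from here.
From month 98 a fixed $25.00 at rate r clears $476.47 in 24 more payments. Total: 97 + 24 = 121 months.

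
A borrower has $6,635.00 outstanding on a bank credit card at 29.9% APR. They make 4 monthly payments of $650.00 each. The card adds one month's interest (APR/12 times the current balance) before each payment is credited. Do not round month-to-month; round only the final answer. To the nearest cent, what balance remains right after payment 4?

$4,622.62

Monthly rate r = 29.9%/12 = 2.49167% = 0.0249167.
Each month: B ← B·(1+r) − $650.00.
Month 1: interest $165.32; balance after payment $6,150.32.
Month 2: interest $153.25; balance after payment $5,653.57.
Month 3: interest $140.87; balance after payment $5,144.44.
Month 4: interest $128.18; balance after payment $4,622.62.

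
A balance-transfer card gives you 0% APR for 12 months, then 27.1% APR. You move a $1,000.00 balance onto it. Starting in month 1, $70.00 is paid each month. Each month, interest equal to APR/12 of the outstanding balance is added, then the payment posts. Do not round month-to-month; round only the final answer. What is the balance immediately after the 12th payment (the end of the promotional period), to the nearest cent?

$160.00

Promo months 1–12 at r₀ = 0%/12 = 0; months 13+ at r₁ = 27.1%/12 = 0.0225833.
After month 12 (no interest yet): B = $1,000.00 − 12·$70.00 = $160.00.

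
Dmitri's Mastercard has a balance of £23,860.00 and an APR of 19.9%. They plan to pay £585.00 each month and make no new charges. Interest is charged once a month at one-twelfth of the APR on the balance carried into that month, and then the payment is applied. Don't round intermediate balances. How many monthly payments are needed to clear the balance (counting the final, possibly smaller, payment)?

Monthly rate r = 19.9%/12 = 1.65833% = 0.0165833.
Recurrence: B ← B·(1+r) − £585.00.
Month 1: interest £395.68; balance after payment £23,670.68.
Month 2: interest £392.54; balance after payment £23,478.22.
Closed form: n = −ln(1 − rB₀/P)/ln(1+r) = −ln(0.32363)/ln(1.01658) ≈ 68.593, so the balance reaches zero during payment 69.

69 payments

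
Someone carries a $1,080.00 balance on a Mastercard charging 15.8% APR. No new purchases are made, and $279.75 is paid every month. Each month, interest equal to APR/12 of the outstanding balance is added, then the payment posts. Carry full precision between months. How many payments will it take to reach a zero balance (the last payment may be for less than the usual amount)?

4 payments

Monthly rate r = 15.8%/12 = 1.31667% = 0.0131667.
Recurrence: B ← B·(1+r) − $279.75.
Month 1: interest $14.22; balance after payment $814.47.
Month 2: interest $10.72; balance after payment $545.44.
Month 3: interest $7.18; balance after payment $272.88.
Month 4: interest $3.59; balance after payment $0.00.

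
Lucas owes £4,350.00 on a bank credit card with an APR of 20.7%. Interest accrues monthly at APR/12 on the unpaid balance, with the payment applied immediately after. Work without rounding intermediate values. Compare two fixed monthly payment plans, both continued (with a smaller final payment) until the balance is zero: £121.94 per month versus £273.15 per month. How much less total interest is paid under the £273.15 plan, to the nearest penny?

Monthly rate r = 20.7%/12 = 1.725% = 0.01725.
At £121.94/mo: n = ⌈−ln(1 − rB₀/P)/ln(1+r)⌉ = 56 payments (last £105.63); total interest = total paid − £4,350.00 = £2,462.33.
At £273.15/mo: 19 payments (last £213.35); total interest £780.05.
Interest saved = £2,462.33 − £780.05 = £1,682.28.

£1,682.28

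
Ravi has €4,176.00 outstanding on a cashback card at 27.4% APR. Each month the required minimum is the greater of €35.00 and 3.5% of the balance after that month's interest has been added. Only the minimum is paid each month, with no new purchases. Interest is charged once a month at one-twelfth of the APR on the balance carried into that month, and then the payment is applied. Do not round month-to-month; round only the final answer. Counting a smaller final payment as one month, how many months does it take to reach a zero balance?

157 months

Monthly rate r = 27.4%/12 = 2.28333% = 0.0228333.
While 3.5% of the post-interest balance exceeds €35.00, each month B ← (B·(1+r))·(1 − 0.035), i.e. B shrinks by the factor (1+r)·0.965 = 0.98703.
This holds for months 1–112. Entering month 113 the balance is €968.20; 3.5% of the post-interest balance is now below €35.00, so the flat €35.00 minimum applies from here.
From month 113 a fixed €35.00 at rate r clears €968.20 in 45 more payments. Total: 112 + 45 = 157 months.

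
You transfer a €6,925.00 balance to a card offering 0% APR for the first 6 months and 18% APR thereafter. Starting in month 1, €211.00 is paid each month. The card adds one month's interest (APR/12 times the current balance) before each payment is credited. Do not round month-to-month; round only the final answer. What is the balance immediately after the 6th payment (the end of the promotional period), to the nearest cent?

€5,659.00

Promo months 1–6 at r₀ = 0%/12 = 0; months 7+ at r₁ = 18%/12 = 0.015.
After month 6 (no interest yet): B = €6,925.00 − 6·€211.00 = €5,659.00.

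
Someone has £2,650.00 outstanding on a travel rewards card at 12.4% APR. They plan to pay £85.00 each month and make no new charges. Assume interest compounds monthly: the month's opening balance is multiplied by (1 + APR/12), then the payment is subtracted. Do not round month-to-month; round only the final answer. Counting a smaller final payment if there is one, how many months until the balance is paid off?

38 months

Monthly rate r = 12.4%/12 = 1.03333% = 0.0103333.
Recurrence: B ← B·(1+r) − £85.00.
Month 1: interest £27.38; balance after payment £2,592.38.
Month 2: interest £26.79; balance after payment £2,534.17.
Closed form: n = −ln(1 − rB₀/P)/ln(1+r) = −ln(0.67784)/ln(1.01033) ≈ 37.824, so the balance reaches zero during payment 38.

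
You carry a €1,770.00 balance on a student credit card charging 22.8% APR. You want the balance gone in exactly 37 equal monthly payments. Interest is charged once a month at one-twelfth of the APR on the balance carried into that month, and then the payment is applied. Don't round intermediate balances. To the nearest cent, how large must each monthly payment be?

Monthly rate r = 22.8%/12 = 1.9% = 0.019.
Level-payment amortization: P = B₀·r / (1 − (1+r)^(−n)) = 1770.00·0.019 / (1 − 1.019^(−37)).
Denominator 1 − (1+r)^(−37) = 0.501626213.
P = 33.63 / 0.501626213 ≈ 67.04.

€67.04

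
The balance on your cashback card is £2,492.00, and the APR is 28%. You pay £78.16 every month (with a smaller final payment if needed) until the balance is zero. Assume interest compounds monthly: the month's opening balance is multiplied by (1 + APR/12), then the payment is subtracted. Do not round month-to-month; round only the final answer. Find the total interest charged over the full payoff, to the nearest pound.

£2,125

Monthly rate r = 28%/12 = 2.33333% = 0.0233333.
Payoff takes n = ⌈−ln(1 − rB₀/P)/ln(1+r)⌉ = ⌈59.065⌉ = 60 payments; the last is £5.17.
Total paid = 59·£78.16 + £5.17 = £4,616.61.
Total interest = total paid − principal = £4,616.61 − £2,492.00 = £2,124.61.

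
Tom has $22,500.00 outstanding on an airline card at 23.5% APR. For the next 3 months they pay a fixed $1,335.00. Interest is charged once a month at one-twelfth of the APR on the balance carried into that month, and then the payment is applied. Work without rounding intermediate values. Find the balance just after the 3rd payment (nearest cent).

$19,763.99

Monthly rate r = 23.5%/12 = 1.95833% = 0.0195833.
Each month: B ← B·(1+r) − $1,335.00.
Month 1: interest $440.62; balance after payment $21,605.62.
Month 2: interest $423.11; balance after payment $20,693.74.
Month 3: interest $405.25; balance after payment $19,763.99.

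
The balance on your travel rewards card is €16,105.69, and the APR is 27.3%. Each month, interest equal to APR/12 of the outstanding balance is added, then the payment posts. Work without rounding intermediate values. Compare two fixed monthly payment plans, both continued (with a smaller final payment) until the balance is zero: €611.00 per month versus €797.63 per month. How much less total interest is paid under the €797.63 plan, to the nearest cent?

€3,058.40

Monthly rate r = 27.3%/12 = 2.275% = 0.02275.
At €611.00/mo: n = ⌈−ln(1 − rB₀/P)/ln(1+r)⌉ = 41 payments (last €427.55); total interest = total paid − €16,105.69 = €8,761.86.
At €797.63/mo: 28 payments (last €273.14); total interest €5,703.46.
Interest saved = €8,761.86 − €5,703.46 = €3,058.40.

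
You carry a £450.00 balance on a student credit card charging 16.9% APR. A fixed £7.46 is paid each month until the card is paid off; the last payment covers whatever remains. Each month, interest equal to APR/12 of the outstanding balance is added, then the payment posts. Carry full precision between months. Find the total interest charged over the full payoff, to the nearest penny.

£560.32

Monthly rate r = 16.9%/12 = 1.40833% = 0.0140833.
Payoff takes n = ⌈−ln(1 − rB₀/P)/ln(1+r)⌉ = ⌈135.430⌉ = 136 payments; the last is £3.22.
Total paid = 135·£7.46 + £3.22 = £1,010.32.
Total interest = total paid − principal = £1,010.32 − £450.00 = £560.32.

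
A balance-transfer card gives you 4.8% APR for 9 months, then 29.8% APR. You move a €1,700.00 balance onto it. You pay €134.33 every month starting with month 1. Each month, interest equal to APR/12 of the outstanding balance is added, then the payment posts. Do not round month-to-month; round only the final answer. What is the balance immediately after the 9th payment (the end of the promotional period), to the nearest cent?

€533.69

Promo months 1–9 at r₀ = 4.8%/12 = 0.004; months 10+ at r₁ = 29.8%/12 = 0.0248333.
After month 9: iterate B ← B·(1+r₀) − €134.33 for 9 months → €533.69.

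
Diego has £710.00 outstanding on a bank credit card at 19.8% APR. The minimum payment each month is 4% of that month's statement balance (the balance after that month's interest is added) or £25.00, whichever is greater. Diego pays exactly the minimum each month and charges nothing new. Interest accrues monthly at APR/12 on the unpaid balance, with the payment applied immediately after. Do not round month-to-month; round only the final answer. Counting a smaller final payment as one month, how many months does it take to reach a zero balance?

Monthly rate r = 19.8%/12 = 1.65% = 0.0165.
While 4% of the post-interest balance exceeds £25.00, each month B ← (B·(1+r))·(1 − 0.04), i.e. B shrinks by the factor (1+r)·0.96 = 0.97584.
This holds for months 1–6. Entering month 7 the balance is £613.10; 4% of the post-interest balance is now below £25.00, so the flat £25.00 minimum applies from here.
From month 7 a fixed £25.00 at rate r clears £613.10 in 32 more payments. Total: 6 + 32 = 38 months.

38 months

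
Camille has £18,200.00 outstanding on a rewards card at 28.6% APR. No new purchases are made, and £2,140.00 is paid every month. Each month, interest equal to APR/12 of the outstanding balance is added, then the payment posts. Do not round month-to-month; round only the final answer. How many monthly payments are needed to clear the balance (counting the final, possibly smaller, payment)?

10 payments

Monthly rate r = 28.6%/12 = 2.38333% = 0.0238333.
Recurrence: B ← B·(1+r) − £2,140.00.
Month 1: interest £433.77; balance after payment £16,493.77.
Month 2: interest £393.10; balance after payment £14,746.87.
Closed form: n = −ln(1 − rB₀/P)/ln(1+r) = −ln(0.79731)/ln(1.02383) ≈ 9.617, so the balance reaches zero during payment 10.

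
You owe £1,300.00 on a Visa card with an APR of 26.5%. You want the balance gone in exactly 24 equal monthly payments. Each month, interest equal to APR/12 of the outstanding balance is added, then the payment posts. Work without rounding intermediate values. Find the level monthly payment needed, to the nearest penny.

Monthly rate r = 26.5%/12 = 2.20833% = 0.0220833.
Level-payment amortization: P = B₀·r / (1 − (1+r)^(−n)) = 1300.00·0.0220833 / (1 − 1.02208^(−24)).
Denominator 1 − (1+r)^(−24) = 0.407990543.
P = 28.7083 / 0.407990543 ≈ 70.37.

£70.37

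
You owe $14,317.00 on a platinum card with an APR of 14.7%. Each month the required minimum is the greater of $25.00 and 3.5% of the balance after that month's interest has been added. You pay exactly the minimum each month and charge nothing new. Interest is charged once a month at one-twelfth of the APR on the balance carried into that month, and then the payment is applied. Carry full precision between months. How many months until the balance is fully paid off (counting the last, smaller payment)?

164 months

Monthly rate r = 14.7%/12 = 1.225% = 0.01225.
While 3.5% of the post-interest balance exceeds $25.00, each month B ← (B·(1+r))·(1 − 0.035), i.e. B shrinks by the factor (1+r)·0.965 = 0.97682.
This holds for months 1–129. Entering month 130 the balance is $695.02; 3.5% of the post-interest balance is now below $25.00, so the flat $25.00 minimum applies from here.
From month 130 a fixed $25.00 at rate r clears $695.02 in 35 more payments. Total: 129 + 35 = 164 months.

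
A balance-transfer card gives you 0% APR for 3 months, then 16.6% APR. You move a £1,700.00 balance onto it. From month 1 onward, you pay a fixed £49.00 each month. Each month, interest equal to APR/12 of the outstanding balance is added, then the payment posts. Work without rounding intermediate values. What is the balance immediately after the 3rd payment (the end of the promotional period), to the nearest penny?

£1,553.00

Promo months 1–3 at r₀ = 0%/12 = 0; months 4+ at r₁ = 16.6%/12 = 0.0138333.
After month 3 (no interest yet): B = £1,700.00 − 3·£49.00 = £1,553.00.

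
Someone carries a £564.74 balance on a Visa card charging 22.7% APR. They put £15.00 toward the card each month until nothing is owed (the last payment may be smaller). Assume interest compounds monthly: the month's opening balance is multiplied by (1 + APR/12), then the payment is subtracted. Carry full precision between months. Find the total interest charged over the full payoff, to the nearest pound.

£432

Monthly rate r = 22.7%/12 = 1.89167% = 0.0189167.
Payoff takes n = ⌈−ln(1 − rB₀/P)/ln(1+r)⌉ = ⌈66.462⌉ = 67 payments; the last is £6.96.
Total paid = 66·£15.00 + £6.96 = £996.96.
Total interest = total paid − principal = £996.96 − £564.74 = £432.22.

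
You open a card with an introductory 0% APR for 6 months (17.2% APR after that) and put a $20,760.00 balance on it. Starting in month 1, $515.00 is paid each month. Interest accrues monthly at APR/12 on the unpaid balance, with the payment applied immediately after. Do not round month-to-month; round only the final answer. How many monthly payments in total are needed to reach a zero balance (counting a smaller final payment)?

54 months

Promo months 1–6 at r₀ = 0%/12 = 0; months 7+ at r₁ = 17.2%/12 = 0.0143333.
After month 6 (no interest yet): B = $20,760.00 − 6·$515.00 = $17,670.00.
Then at r₁ with $515.00/mo: n₂ = −ln(1 − r₁·B/P)/ln(1+r₁) ≈ 47.56 → 48 more payments.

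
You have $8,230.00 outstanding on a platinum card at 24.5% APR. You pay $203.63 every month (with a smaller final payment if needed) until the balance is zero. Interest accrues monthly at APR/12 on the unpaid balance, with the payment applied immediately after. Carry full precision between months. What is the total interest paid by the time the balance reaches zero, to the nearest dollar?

Monthly rate r = 24.5%/12 = 2.04167% = 0.0204167.
Payoff takes n = ⌈−ln(1 − rB₀/P)/ln(1+r)⌉ = ⌈86.286⌉ = 87 payments; the last is $58.72.
Total paid = 86·$203.63 + $58.72 = $17,570.90.
Total interest = total paid − principal = $17,570.90 − $8,230.00 = $9,340.90.

$9,341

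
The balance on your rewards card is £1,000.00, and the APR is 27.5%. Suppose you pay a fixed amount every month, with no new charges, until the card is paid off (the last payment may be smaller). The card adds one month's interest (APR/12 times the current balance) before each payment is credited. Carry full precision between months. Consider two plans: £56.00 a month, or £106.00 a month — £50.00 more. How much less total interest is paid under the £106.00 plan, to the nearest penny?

Monthly rate r = 27.5%/12 = 2.29167% = 0.0229167.
At £56.00/mo: n = ⌈−ln(1 − rB₀/P)/ln(1+r)⌉ = 24 payments (last £12.93); total interest = total paid − £1,000.00 = £300.93.
At £106.00/mo: 11 payments (last £79.82); total interest £139.82.
Interest saved = £300.93 − £139.82 = £161.11.

£161.11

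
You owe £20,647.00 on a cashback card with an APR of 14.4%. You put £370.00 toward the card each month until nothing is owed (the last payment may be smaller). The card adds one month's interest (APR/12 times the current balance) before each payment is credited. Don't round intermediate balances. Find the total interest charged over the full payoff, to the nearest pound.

Monthly rate r = 14.4%/12 = 1.2% = 0.012.
Payoff takes n = ⌈−ln(1 − rB₀/P)/ln(1+r)⌉ = ⌈92.848⌉ = 93 payments; the last is £314.21.
Total paid = 92·£370.00 + £314.21 = £34,354.21.
Total interest = total paid − principal = £34,354.21 − £20,647.00 = £13,707.21.

£13,707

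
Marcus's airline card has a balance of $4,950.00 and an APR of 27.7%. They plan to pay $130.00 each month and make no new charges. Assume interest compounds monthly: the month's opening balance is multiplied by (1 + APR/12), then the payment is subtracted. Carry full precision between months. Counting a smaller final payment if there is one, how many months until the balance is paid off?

93 payments

Monthly rate r = 27.7%/12 = 2.30833% = 0.0230833.
Recurrence: B ← B·(1+r) − $130.00.
Month 1: interest $114.26; balance after payment $4,934.26.
Month 2: interest $113.90; balance after payment $4,918.16.
Closed form: n = −ln(1 − rB₀/P)/ln(1+r) = −ln(0.12106)/ln(1.02308) ≈ 92.524, so the balance reaches zero during payment 93.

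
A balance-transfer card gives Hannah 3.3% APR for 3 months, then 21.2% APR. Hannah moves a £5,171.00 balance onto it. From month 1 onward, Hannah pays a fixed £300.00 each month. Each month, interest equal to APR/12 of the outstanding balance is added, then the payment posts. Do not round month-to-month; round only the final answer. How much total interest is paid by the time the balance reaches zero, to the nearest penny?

Promo months 1–3 at r₀ = 3.3%/12 = 0.00275; months 4+ at r₁ = 21.2%/12 = 0.0176667.
After month 3: iterate B ← B·(1+r₀) − £300.00 for 3 months → £4,311.30.
Then at r₁ with £300.00/mo: n₂ = −ln(1 − r₁·B/P)/ln(1+r₁) ≈ 16.72 → 17 more payments.
Total paid = 19·£300.00 + £217.75 = £5,917.75; interest = £5,917.75 − £5,171.00 = £746.75.

£746.75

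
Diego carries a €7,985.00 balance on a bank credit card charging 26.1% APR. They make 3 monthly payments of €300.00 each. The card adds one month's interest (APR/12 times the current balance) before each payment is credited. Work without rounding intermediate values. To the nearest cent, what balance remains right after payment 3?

Monthly rate r = 26.1%/12 = 2.175% = 0.02175.
Each month: B ← B·(1+r) − €300.00.
Month 1: interest €173.67; balance after payment €7,858.67.
Month 2: interest €170.93; balance after payment €7,729.60.
Month 3: interest €168.12; balance after payment €7,597.72.

€7,597.72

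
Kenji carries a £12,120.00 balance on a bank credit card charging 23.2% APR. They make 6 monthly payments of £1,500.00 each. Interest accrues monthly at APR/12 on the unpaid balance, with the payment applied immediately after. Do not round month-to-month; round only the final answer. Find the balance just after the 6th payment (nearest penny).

£4,149.27

Monthly rate r = 23.2%/12 = 1.93333% = 0.0193333.
Each month: B ← B·(1+r) − £1,500.00.
Month 1: interest £234.32; balance after payment £10,854.32.
Month 2: interest £209.85; balance after payment £9,564.17.
Month 3: interest £184.91; balance after payment £8,249.08.
Month 4: interest £159.48; balance after payment £6,908.56.
Month 5: interest £133.57; balance after payment £5,542.13.
Month 6: interest £107.15; balance after payment £4,149.27.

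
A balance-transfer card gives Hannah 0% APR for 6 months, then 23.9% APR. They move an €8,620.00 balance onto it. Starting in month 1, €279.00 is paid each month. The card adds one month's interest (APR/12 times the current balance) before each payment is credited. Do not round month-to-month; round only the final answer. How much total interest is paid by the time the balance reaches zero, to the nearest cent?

€2,743.74

Promo months 1–6 at r₀ = 0%/12 = 0; months 7+ at r₁ = 23.9%/12 = 0.0199167.
After month 6 (no interest yet): B = €8,620.00 − 6·€279.00 = €6,946.00.
Then at r₁ with €279.00/mo: n₂ = −ln(1 − r₁·B/P)/ln(1+r₁) ≈ 34.73 → 35 more payments.
Total paid = 40·€279.00 + €203.74 = €11,363.74; interest = €11,363.74 − €8,620.00 = €2,743.74.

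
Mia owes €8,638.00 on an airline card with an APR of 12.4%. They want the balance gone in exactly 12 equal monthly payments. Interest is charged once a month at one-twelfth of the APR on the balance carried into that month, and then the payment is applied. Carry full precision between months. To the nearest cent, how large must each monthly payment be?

Monthly rate r = 12.4%/12 = 1.03333% = 0.0103333.
Level-payment amortization: P = B₀·r / (1 − (1+r)^(−n)) = 8638.00·0.0103333 / (1 − 1.01033^(−12)).
Denominator 1 − (1+r)^(−12) = 0.116057897.
P = 89.2593 / 0.116057897 ≈ 769.09.

€769.09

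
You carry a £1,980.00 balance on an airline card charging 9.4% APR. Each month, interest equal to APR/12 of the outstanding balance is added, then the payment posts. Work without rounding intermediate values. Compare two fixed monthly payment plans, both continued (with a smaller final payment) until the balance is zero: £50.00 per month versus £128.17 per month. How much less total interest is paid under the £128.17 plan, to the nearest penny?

Monthly rate r = 9.4%/12 = 0.783333% = 0.00783333.
At £50.00/mo: n = ⌈−ln(1 − rB₀/P)/ln(1+r)⌉ = 48 payments (last £29.66); total interest = total paid − £1,980.00 = £399.66.
At £128.17/mo: 17 payments (last £68.10); total interest £138.82.
Interest saved = £399.66 − £138.82 = £260.84.

£260.84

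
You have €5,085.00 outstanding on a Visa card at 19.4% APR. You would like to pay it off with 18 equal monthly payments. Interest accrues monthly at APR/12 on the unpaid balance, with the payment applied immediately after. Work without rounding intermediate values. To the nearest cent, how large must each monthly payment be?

€327.86

Monthly rate r = 19.4%/12 = 1.61667% = 0.0161667.
Level-payment amortization: P = B₀·r / (1 − (1+r)^(−n)) = 5085.00·0.0161667 / (1 − 1.01617^(−18)).
Denominator 1 − (1+r)^(−18) = 0.250742677.
P = 82.2075 / 0.250742677 ≈ 327.86.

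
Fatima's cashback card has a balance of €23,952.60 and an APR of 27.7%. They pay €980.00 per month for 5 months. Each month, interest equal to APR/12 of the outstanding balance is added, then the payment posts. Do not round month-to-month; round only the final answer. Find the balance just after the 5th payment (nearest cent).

Monthly rate r = 27.7%/12 = 2.30833% = 0.0230833.
Each month: B ← B·(1+r) − €980.00.
Month 1: interest €552.91; balance after payment €23,525.51.
Month 2: interest €543.05; balance after payment €23,088.55.
Month 3: interest €532.96; balance after payment €22,641.51.
Month 4: interest €522.64; balance after payment €22,184.16.
Month 5: interest €512.08; balance after payment €21,716.24.

€21,716.24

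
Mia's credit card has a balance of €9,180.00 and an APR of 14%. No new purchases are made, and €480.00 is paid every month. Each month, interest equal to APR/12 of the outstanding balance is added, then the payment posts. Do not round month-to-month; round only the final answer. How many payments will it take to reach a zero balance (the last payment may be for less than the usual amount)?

Monthly rate r = 14%/12 = 1.16667% = 0.0116667.
Recurrence: B ← B·(1+r) − €480.00.
Month 1: interest €107.10; balance after payment €8,807.10.
Month 2: interest €102.75; balance after payment €8,429.85.
Closed form: n = −ln(1 − rB₀/P)/ln(1+r) = −ln(0.77687)/ln(1.01167) ≈ 21.767, so the balance reaches zero during payment 22.

22 months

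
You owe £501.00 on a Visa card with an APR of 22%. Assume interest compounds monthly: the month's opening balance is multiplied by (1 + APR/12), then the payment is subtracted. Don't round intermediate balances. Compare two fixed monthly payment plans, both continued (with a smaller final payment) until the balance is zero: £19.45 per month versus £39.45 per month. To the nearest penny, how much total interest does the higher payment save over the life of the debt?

Monthly rate r = 22%/12 = 1.83333% = 0.0183333.
At £19.45/mo: n = ⌈−ln(1 − rB₀/P)/ln(1+r)⌉ = 36 payments (last £3.51); total interest = total paid − £501.00 = £183.26.
At £39.45/mo: 15 payments (last £23.32); total interest £74.62.
Interest saved = £183.26 − £74.62 = £108.64.

£108.64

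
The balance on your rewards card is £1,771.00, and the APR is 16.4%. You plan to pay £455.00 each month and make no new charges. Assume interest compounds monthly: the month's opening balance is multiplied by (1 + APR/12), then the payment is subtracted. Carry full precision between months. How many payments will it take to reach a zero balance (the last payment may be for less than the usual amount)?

Monthly rate r = 16.4%/12 = 1.36667% = 0.0136667.
Recurrence: B ← B·(1+r) − £455.00.
Month 1: interest £24.20; balance after payment £1,340.20.
Month 2: interest £18.32; balance after payment £903.52.
Month 3: interest £12.35; balance after payment £460.87.
Month 4: interest £6.30; balance after payment £12.17.
Month 5: interest £0.17; balance after payment £0.00.

5 payments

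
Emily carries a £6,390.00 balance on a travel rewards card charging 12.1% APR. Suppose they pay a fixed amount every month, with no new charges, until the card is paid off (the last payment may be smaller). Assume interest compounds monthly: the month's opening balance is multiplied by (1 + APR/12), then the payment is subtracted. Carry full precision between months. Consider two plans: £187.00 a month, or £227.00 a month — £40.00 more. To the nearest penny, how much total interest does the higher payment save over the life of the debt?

Monthly rate r = 12.1%/12 = 1.00833% = 0.0100833.
At £187.00/mo: n = ⌈−ln(1 − rB₀/P)/ln(1+r)⌉ = 43 payments (last £19.99); total interest = total paid − £6,390.00 = £1,483.99.
At £227.00/mo: 34 payments (last £62.97); total interest £1,163.97.
Interest saved = £1,483.99 − £1,163.97 = £320.02.

£320.02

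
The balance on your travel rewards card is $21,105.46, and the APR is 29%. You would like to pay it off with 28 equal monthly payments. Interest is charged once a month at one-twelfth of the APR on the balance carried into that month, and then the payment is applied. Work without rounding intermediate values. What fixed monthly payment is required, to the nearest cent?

$1,046.07

Monthly rate r = 29%/12 = 2.41667% = 0.0241667.
Level-payment amortization: P = B₀·r / (1 − (1+r)^(−n)) = 21105.46·0.0241667 / (1 − 1.02417^(−28)).
Denominator 1 − (1+r)^(−28) = 0.487584606.
P = 510.049 / 0.487584606 ≈ 1046.07.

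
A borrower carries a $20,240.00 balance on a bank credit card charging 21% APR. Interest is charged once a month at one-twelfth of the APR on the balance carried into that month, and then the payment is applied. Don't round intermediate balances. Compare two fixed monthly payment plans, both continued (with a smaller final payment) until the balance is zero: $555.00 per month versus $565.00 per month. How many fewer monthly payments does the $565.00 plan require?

2 fewer payments

Monthly rate r = 21%/12 = 1.75% = 0.0175.
At $555.00/mo: n = ⌈−ln(1 − rB₀/P)/ln(1+r)⌉ = 59 payments (last $335.07); total interest = total paid − $20,240.00 = $12,285.07.
At $565.00/mo: 57 payments (last $469.41); total interest $11,869.41.
Payments saved = 59 − 57 = 2.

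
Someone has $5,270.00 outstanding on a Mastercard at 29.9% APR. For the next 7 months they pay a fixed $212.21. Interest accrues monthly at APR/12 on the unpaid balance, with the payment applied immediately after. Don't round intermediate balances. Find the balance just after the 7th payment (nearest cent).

$4,659.57

Monthly rate r = 29.9%/12 = 2.49167% = 0.0249167.
Each month: B ← B·(1+r) − $212.21.
Month 1: interest $131.31; balance after payment $5,189.10.
Month 2: interest $129.30; balance after payment $5,106.19.
Month 3: interest $127.23; balance after payment $5,021.21.
Month 4: interest $125.11; balance after payment $4,934.11.
Month 5: interest $122.94; balance after payment $4,844.84.
Month 6: interest $120.72; balance after payment $4,753.35.
Month 7: interest $118.44; balance after payment $4,659.57.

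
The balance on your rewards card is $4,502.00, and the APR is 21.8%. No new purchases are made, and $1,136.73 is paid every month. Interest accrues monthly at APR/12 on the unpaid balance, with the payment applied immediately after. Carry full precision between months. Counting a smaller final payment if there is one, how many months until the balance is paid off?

5 months

Monthly rate r = 21.8%/12 = 1.81667% = 0.0181667.
Recurrence: B ← B·(1+r) − $1,136.73.
Month 1: interest $81.79; balance after payment $3,447.06.
Month 2: interest $62.62; balance after payment $2,372.95.
Month 3: interest $43.11; balance after payment $1,279.33.
Month 4: interest $23.24; balance after payment $165.84.
Month 5: interest $3.01; balance after payment $0.00.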